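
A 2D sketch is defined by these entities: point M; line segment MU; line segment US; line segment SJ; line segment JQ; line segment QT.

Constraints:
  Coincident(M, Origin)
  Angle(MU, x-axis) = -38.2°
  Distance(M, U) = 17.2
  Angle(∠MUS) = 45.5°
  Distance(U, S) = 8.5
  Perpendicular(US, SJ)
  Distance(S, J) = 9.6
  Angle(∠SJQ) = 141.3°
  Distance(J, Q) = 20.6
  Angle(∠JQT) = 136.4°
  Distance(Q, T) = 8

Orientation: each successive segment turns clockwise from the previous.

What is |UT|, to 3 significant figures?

29.4

M is at the origin; MU runs at -38.2° with length 17.2, so U = (13.5, -10.6). ∠MUS = 45.5° gives US at -173° from the x-axis; with |US| = 8.5, S = (5.09, -11.7). US ⟂ SJ, so SJ runs at 97.3°; with |SJ| = 9.6, J = (3.87, -2.19). ∠SJQ = 141.3° gives JQ at 58.6° from the x-axis; with |JQ| = 20.6, Q = (14.6, 15.4). ∠JQT = 136.4° gives QT at 15.0° from the x-axis; with |QT| = 8.0, T = (22.3, 17.5). Then |UT| = |T − U| = 29.4.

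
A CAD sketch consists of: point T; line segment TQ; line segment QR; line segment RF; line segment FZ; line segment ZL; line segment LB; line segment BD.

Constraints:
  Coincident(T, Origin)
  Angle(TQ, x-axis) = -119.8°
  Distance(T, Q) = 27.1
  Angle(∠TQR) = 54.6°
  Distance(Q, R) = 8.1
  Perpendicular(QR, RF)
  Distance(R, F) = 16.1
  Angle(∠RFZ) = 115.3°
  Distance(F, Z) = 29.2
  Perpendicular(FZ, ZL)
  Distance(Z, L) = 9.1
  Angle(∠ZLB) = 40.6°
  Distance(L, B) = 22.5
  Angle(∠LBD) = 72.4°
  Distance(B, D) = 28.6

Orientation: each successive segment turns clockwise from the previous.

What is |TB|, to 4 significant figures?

18.88

T is at the origin; TQ runs at -119.8° with length 27.1, so Q = (-13.47, -23.52). ∠TQR = 54.6° gives QR at 114.8° from the x-axis; with |QR| = 8.1, R = (-16.87, -16.16). QR ⟂ RF, so RF runs at 24.80°; with |RF| = 16.1, F = (-2.250, -9.410). ∠RFZ = 115.3° gives FZ at -39.90° from the x-axis; with |FZ| = 29.2, Z = (20.15, -28.14). The perpendicularity gives ZL at right angles to FZ, so ZL runs at -129.9°; with |ZL| = 9.1, L = (14.31, -35.12). ∠ZLB = 40.6° gives LB at 90.70° from the x-axis; with |LB| = 22.5, B = (14.04, -12.62). Then |TB| = |B − T| = 18.88.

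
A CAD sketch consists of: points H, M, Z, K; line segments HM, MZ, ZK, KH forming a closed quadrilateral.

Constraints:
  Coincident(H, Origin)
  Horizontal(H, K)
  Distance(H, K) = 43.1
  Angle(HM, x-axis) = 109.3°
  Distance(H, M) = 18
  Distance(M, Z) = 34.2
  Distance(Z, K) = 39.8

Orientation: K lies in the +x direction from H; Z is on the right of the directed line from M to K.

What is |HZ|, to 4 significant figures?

16.21

Checks: |MZ| = 34.20 ✓; |ZK| = 39.80 ✓.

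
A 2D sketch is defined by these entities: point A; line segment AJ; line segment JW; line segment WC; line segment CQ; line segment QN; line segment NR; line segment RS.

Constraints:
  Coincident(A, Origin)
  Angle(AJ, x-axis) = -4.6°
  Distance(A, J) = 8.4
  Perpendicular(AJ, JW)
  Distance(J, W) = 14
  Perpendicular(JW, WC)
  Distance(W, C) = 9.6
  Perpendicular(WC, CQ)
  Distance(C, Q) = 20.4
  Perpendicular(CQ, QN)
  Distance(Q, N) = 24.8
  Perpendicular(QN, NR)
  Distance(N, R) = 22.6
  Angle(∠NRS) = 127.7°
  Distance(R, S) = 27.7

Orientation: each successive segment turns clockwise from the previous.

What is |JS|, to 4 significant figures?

33.81

The perpendicularity gives NR at right angles to QN, so NR runs at -94.60°; with |NR| = 22.6, R = (22.22, -18.04). ∠NRS = 127.7° gives RS at -146.9° from the x-axis; with |RS| = 27.7, S = (-0.9800, -33.17). Then |JS| = |S − J| = 33.81.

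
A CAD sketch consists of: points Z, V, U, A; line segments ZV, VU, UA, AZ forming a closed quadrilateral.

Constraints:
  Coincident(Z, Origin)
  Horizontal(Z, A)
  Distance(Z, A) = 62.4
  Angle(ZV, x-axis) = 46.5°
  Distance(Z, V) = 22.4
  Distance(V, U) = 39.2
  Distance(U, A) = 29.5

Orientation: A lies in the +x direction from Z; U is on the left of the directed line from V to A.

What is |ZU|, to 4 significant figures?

59.76

Checks: |VU| = 39.20 ✓; |UA| = 29.50 ✓.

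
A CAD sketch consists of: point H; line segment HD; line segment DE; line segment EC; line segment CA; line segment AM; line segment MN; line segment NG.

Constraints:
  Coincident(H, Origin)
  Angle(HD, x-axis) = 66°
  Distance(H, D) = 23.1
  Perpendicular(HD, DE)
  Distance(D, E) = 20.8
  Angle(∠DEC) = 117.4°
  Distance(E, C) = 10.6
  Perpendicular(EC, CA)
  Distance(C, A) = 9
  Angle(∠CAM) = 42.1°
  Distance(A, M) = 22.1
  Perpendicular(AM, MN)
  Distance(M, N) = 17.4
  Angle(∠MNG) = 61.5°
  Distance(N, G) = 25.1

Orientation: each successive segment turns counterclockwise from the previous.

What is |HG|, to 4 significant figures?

24.04

The perpendicularity gives MN at right angles to AM, so MN runs at 176.5°; with |MN| = 17.4, N = (-28.29, 39.04). ∠MNG = 61.5° gives NG at -65.00° from the x-axis; with |NG| = 25.1, G = (-17.69, 16.29). Then |HG| = |G − H| = 24.04.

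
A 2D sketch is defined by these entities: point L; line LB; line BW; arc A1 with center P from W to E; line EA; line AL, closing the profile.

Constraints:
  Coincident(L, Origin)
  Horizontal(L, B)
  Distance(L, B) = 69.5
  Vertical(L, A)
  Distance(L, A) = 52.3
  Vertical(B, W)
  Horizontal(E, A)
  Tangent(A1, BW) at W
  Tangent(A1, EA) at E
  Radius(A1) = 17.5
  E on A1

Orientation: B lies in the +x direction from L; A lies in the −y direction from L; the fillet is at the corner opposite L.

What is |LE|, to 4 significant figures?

73.75

L is at the origin; LB is horizontal with |LB| = 69.5 and B on the +x side, so B = (69.50, 0.000). L and A share the same x with |LA| = 52.3 and A on the −y side, so A = (0.000, -52.30). The virtual corner opposite L is at (69.50, -52.30). Tangency of A1 to BW means the radius PW is perpendicular to BW and the tangent condition forces PE to be normal to EA, with radius 17.5, so the center P sits 17.5 in from both sides at P = (52.00, -34.80). That places the tangent points at W = (69.50, -34.80) on BW and E = (52.00, -52.30) on EA. Then |LE| = |E − L| = 73.75.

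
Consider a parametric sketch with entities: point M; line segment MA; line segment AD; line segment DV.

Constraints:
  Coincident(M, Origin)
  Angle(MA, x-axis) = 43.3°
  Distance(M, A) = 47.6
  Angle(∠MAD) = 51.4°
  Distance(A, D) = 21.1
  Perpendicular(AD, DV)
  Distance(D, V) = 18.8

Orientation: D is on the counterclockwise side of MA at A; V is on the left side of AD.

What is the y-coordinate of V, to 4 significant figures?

17.01

M is at the origin; MA runs at 43.3° with length 47.6, so A = 47.6·(cos 43.3°, sin 43.3°) = (34.64, 32.64). ∠MAD = 51.4°, so AD runs at 43.3° + (180° − 51.4°) = 171.9° from the x-axis; with |AD| = 21.1, D = A + 21.1·(cos 171.9°, sin 171.9°) = (13.75, 35.62). AD is perpendicular to DV; with |DV| = 18.8 on the left of AD, V = D + 18.8·(-0.1409, -0.9900) = (11.10, 17.01). So V.y = 17.01.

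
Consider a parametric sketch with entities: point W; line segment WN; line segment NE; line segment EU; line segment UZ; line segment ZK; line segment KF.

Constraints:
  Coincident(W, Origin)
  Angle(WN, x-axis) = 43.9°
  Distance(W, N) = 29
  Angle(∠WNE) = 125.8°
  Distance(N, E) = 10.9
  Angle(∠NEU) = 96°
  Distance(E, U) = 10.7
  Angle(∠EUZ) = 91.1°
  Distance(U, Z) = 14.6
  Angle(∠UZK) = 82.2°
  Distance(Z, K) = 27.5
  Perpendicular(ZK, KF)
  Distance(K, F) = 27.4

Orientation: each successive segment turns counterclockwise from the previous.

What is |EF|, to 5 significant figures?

20.565

W is at the origin; WN runs at 43.9° with length 29.0, so N = (20.896, 20.109). ∠WNE = 125.8° gives NE at 98.100° from the x-axis; with |NE| = 10.9, E = (19.360, 30.900). ∠NEU = 96.0° gives EU at -177.90° from the x-axis; with |EU| = 10.7, U = (8.6673, 30.508). ∠EUZ = 91.1° gives UZ at -89.000° from the x-axis; with |UZ| = 14.6, Z = (8.9222, 15.910). ∠UZK = 82.2° gives ZK at 8.8000° from the x-axis; with |ZK| = 27.5, K = (36.098, 20.117). ZK is perpendicular to KF, so KF runs at 98.800°; with |KF| = 27.4, F = (31.907, 47.195). Then |EF| = |F − E| = 20.565.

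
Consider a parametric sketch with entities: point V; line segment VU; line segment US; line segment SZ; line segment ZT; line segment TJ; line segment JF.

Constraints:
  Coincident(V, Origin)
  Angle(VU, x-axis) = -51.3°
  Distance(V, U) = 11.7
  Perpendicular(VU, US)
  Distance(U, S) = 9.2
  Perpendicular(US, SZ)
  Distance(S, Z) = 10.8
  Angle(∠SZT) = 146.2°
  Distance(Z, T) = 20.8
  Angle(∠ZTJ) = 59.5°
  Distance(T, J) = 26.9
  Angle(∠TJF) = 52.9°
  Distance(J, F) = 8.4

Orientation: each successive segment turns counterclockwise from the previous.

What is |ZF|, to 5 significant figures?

15.909

∠ZTJ = 59.5° gives TJ at -77.000° from the x-axis; with |TJ| = 26.9, J = (-6.0435, -14.906). ∠TJF = 52.9° gives JF at 50.100° from the x-axis; with |JF| = 8.4, F = (-0.65527, -8.4618). Then |ZF| = |F − Z| = 15.909.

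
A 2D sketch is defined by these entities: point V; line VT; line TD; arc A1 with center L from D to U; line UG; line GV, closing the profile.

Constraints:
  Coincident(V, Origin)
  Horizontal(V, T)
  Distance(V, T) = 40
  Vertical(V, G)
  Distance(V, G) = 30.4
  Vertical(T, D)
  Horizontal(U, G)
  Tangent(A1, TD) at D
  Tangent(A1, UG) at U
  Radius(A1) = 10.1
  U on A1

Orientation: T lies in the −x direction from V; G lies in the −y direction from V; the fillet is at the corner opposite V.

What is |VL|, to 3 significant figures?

36.1

V is at the origin; VT is horizontal with |VT| = 40.0 and T on the −x side, so T = (-40.0, 0.00). VG is vertical with |VG| = 30.4 and G on the −y side, so G = (0.00, -30.4). The virtual corner opposite V is at (-40.0, -30.4). Since A1 is tangent to TD there, LD ⟂ TD and tangency of A1 to UG means the radius LU is perpendicular to UG, with radius 10.1, so the center L sits 10.1 in from both sides at L = (-29.9, -20.3). Then |VL| = |L − V| = 36.1.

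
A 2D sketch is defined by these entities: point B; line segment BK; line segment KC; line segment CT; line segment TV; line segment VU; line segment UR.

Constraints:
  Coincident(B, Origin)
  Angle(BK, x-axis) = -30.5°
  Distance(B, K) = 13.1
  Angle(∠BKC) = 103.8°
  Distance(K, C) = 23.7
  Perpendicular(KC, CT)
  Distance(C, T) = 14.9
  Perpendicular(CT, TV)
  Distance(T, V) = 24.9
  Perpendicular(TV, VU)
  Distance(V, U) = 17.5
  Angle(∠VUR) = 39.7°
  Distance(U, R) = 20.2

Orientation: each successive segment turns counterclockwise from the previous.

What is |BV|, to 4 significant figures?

2.907

KC is perpendicular to CT, so CT runs at 135.7°; with |CT| = 14.9, T = (17.18, 20.72). The perpendicularity gives TV at right angles to CT, so TV runs at -134.3°; with |TV| = 24.9, V = (-0.2146, 2.899). Then |BV| = |V − B| = 2.907.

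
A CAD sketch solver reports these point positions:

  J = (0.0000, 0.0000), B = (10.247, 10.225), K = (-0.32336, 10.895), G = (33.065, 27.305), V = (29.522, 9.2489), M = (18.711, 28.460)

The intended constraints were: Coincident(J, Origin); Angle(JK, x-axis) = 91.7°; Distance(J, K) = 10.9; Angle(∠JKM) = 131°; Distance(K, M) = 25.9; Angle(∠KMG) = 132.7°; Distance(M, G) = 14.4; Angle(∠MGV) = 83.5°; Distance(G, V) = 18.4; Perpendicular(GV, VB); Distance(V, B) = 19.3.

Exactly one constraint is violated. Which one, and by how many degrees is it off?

Perpendicular(GV, VB) — off by 8.20°.

J = (0.00, 0.00) ✓; JK at 91.70° ✓; |JK| = 10.90 ✓; ∠JKM = 131.0° ✓; |KM| = 25.90 ✓; ∠KMG = 132.7° ✓; |MG| = 14.40 ✓; ∠MGV = 83.50° ✓; |GV| = 18.40 ✓; ∠(GV, VB) = 81.80° ✗; |VB| = 19.30 ✓.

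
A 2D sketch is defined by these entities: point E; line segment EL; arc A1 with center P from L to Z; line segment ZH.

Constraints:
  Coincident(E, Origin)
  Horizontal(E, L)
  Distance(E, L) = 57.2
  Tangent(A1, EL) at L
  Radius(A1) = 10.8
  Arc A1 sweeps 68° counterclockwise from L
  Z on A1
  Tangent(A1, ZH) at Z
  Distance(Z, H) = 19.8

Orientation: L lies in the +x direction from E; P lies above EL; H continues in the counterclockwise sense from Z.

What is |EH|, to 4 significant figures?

78.74

E is at the origin; EL is horizontal with |EL| = 57.2 and L on the +x side, so L = (57.20, 0.000). The tangent condition forces PL to be normal to EL, so P = L + (0, 10.8) = (57.20, 10.80). On A1, L sits at bearing -90° from P; a 68° counterclockwise sweep puts Z at bearing -22°, so Z = P + 10.8·(cos -22°, sin -22°) = (67.21, 6.754). The tangent condition forces PZ to be normal to ZH, so ZH runs along (−sin -22°, cos -22°); with |ZH| = 19.8, H = (74.63, 25.11). Then |EH| = |H − E| = 78.74.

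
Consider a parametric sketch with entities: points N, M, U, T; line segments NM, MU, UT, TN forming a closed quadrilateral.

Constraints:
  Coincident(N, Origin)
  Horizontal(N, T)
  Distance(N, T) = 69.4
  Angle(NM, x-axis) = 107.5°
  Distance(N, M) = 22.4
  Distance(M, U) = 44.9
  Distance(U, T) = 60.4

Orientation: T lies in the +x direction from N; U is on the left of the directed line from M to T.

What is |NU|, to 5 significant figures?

55.497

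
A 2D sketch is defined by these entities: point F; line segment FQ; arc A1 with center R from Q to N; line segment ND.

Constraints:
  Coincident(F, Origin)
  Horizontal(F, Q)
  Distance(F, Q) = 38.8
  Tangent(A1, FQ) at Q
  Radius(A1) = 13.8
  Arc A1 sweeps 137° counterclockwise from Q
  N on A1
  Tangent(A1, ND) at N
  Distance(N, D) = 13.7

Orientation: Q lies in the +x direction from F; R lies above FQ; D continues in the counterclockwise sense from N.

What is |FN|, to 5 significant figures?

53.807

The tangent condition forces RQ to be normal to FQ, so R = Q + (0, 13.8) = (38.800, 13.800). On A1, Q sits at bearing -90° from R; a 137° counterclockwise sweep puts N at bearing 47°, so N = R + 13.8·(cos 47°, sin 47°) = (48.212, 23.893). Then |FN| = |N − F| = 53.807.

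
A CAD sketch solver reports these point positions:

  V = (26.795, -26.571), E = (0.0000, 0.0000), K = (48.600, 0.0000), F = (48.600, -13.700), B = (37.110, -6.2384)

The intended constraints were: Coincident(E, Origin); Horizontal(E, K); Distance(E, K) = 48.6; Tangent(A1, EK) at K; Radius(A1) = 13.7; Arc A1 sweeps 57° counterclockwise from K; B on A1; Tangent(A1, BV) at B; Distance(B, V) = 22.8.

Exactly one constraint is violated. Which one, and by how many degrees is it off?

Tangent(A1, BV) at B — off by 6.10°.

E = (0.00, 0.00) ✓; E.y = 0.00, K.y = 0.00 ✓; |EK| = 48.60 ✓; ∠(FK, KE) = 90.00° ✓; |FK| = 13.70 ✓; bearing(F→B) − bearing(F→K) = 57.00° ✓; |FB| = 13.70 ✓; ∠(FB, BV) = 83.90° ✗; |BV| = 22.80 ✓.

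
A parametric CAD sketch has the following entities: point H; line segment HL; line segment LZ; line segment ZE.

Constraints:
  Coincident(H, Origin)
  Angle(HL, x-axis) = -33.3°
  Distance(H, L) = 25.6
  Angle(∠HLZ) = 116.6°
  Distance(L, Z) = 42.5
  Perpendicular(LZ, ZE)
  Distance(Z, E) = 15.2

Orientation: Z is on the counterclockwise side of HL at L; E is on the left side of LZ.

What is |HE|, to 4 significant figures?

54.51

∠HLZ = 116.6°, so LZ runs at -33.3° + (180° − 116.6°) = 30.10° from the x-axis; with |LZ| = 42.5, Z = L + 42.5·(cos 30.10°, sin 30.10°) = (58.17, 7.259). The perpendicularity gives ZE at right angles to LZ; with |ZE| = 15.2 on the left of LZ, E = Z + 15.2·(-0.5015, 0.8652) = (50.54, 20.41). Then |HE| = |E − H| = 54.51.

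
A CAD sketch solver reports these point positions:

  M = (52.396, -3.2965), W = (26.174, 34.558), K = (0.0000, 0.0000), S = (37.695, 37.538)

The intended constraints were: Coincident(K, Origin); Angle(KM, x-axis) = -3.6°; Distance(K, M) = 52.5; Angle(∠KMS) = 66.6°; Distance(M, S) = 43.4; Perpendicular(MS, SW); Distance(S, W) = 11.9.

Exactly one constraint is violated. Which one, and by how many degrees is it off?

Perpendicular(MS, SW) — off by 5.30°.

K = (0.00, 0.00) ✓; KM at -3.600° ✓; |KM| = 52.50 ✓; ∠KMS = 66.60° ✓; |MS| = 43.40 ✓; ∠(MS, SW) = 84.70° ✗; |SW| = 11.90 ✓.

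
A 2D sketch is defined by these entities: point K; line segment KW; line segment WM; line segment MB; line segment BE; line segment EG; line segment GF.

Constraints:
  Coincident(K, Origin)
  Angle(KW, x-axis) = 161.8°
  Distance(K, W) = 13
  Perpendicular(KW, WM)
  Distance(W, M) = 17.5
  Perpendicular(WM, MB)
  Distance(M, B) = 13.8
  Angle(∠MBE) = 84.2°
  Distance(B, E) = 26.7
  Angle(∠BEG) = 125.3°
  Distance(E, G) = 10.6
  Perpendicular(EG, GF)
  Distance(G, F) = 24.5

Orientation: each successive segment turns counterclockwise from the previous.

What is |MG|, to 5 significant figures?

31.838

∠MBE = 84.2° gives BE at 77.600° from the x-axis; with |BE| = 26.7, E = (1.0275, 9.2028). ∠BEG = 125.3° gives EG at 132.30° from the x-axis; with |EG| = 10.6, G = (-6.1064, 17.043). Then |MG| = |G − M| = 31.838.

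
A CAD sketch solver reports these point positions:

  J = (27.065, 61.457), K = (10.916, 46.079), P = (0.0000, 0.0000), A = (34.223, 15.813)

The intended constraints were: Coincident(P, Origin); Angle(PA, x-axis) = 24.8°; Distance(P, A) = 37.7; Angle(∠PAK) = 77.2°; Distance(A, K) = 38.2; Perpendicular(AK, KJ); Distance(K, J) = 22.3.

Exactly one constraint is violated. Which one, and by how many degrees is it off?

Perpendicular(AK, KJ) — off by 6.00°.

P = (0.00, 0.00) ✓; PA at 24.80° ✓; |PA| = 37.70 ✓; ∠PAK = 77.20° ✓; |AK| = 38.20 ✓; ∠(AK, KJ) = 84.00° ✗; |KJ| = 22.30 ✓.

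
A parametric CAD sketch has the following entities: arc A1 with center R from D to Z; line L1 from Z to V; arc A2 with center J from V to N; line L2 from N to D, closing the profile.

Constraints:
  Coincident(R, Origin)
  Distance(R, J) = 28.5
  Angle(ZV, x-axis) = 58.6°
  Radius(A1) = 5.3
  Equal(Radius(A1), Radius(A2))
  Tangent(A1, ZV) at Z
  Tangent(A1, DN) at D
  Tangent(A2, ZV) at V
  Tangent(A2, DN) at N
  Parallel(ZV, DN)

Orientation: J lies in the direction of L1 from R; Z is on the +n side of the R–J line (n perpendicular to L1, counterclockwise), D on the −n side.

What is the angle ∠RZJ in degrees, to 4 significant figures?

79.47°

The slot axis is L1's direction at 58.6°, so u = (cos 58.6°, sin 58.6°) = (0.5210, 0.8536) and n = (−sin 58.6°, cos 58.6°) = (-0.8536, 0.5210). R is at the origin and J lies 28.5 along u from R, so J = 28.5·u = (14.85, 24.33). Tangency of A1 to both parallel lines with radius 5.3 puts Z and D at R ± 5.3·n: Z = (-4.524, 2.761), D = (4.524, -2.761). Then cos ∠RZJ = ZR·ZJ / (|ZR||ZJ|), giving 79.47°.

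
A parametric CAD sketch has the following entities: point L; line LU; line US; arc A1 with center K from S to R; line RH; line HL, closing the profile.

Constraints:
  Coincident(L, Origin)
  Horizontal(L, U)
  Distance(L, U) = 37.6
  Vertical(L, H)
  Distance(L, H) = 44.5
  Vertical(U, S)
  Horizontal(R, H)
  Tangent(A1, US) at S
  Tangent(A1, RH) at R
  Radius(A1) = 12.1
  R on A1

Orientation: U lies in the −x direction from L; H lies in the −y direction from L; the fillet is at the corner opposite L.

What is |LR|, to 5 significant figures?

51.288

The virtual corner opposite L is at (-37.600, -44.500). Since A1 is tangent to US there, KS ⟂ US and A1 meets RH tangentially, so KR is at right angles to RH, with radius 12.1, so the center K sits 12.1 in from both sides at K = (-25.500, -32.400). That places the tangent points at S = (-37.600, -32.400) on US and R = (-25.500, -44.500) on RH. Then |LR| = |R − L| = 51.288.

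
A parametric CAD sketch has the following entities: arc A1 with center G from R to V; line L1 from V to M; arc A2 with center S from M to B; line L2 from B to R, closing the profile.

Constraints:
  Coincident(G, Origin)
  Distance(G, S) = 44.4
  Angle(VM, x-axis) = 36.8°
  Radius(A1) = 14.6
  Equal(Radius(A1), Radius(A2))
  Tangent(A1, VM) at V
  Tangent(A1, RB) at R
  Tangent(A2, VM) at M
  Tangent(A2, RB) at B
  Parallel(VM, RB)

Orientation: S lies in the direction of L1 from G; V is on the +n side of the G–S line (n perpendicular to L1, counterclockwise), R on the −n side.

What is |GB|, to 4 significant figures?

46.74

Tangency of A1 to both parallel lines with radius 14.6 puts V and R at G ± 14.6·n: V = (-8.746, 11.69), R = (8.746, -11.69). Equal radii place M and B the same way about S: M = S + 14.6·n = (26.81, 38.29), B = S − 14.6·n = (44.30, 14.91). Then |GB| = |B − G| = 46.74.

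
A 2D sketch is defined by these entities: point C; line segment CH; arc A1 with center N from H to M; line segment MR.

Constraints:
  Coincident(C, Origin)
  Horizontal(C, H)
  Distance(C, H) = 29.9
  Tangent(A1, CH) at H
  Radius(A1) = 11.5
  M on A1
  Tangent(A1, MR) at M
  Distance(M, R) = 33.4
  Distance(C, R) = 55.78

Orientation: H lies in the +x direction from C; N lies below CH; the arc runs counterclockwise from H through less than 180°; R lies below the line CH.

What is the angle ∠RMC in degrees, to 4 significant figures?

148.5°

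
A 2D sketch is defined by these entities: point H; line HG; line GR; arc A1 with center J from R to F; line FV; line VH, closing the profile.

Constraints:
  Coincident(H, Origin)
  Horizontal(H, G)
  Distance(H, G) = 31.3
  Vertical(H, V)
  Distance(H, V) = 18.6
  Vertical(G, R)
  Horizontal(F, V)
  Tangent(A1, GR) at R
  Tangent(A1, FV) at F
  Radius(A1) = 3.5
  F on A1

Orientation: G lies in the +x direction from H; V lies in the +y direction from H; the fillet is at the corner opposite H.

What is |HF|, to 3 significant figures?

33.4

H is at the origin; H and G share the same y with |HG| = 31.3 and G on the +x side, so G = (31.3, 0.00). H and V share the same x with |HV| = 18.6 and V on the +y side, so V = (0.00, 18.6). The virtual corner opposite H is at (31.3, 18.6). Tangency of A1 to GR means the radius JR is perpendicular to GR and A1 meets FV tangentially, so JF is at right angles to FV, with radius 3.5, so the center J sits 3.5 in from both sides at J = (27.8, 15.1). That places the tangent points at R = (31.3, 15.1) on GR and F = (27.8, 18.6) on FV. Then |HF| = |F − H| = 33.4.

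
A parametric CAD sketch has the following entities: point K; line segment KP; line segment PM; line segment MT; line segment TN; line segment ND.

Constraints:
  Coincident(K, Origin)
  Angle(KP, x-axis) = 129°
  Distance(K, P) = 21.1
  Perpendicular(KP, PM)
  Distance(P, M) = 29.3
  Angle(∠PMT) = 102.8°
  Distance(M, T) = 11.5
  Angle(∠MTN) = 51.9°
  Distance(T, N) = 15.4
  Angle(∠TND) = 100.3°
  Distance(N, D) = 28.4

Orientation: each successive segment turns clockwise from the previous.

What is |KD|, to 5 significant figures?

50.656

K is at the origin; KP runs at 129.0° with length 21.1, so P = (-13.279, 16.398). KP ⟂ PM, so PM runs at 39.000°; with |PM| = 29.3, M = (9.4917, 34.837). ∠PMT = 102.8° gives MT at -38.200° from the x-axis; with |MT| = 11.5, T = (18.529, 27.725). ∠MTN = 51.9° gives TN at -166.30° from the x-axis; with |TN| = 15.4, N = (3.5672, 24.078). ∠TND = 100.3° gives ND at 114.00° from the x-axis; with |ND| = 28.4, D = (-7.9841, 50.023). Then |KD| = |D − K| = 50.656.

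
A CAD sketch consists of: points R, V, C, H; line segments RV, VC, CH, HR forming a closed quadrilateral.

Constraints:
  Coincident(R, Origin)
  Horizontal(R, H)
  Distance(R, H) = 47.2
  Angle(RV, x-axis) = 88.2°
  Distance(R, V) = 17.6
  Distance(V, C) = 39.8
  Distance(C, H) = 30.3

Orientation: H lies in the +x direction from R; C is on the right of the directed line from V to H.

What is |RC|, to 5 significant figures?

26.989

Checks: R = (0.00, 0.00) ✓; |VC| = 39.80 ✓; |CH| = 30.30 ✓.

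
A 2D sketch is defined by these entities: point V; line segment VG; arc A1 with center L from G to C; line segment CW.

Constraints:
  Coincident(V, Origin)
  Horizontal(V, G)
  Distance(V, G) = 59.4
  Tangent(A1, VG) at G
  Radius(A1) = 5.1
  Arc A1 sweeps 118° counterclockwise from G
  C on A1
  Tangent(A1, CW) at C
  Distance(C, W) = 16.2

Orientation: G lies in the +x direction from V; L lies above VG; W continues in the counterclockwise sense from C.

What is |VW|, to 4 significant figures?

60.37

On A1, G sits at bearing -90° from L; a 118° counterclockwise sweep puts C at bearing 28°, so C = L + 5.1·(cos 28°, sin 28°) = (63.90, 7.494). Tangency of A1 to CW means the radius LC is perpendicular to CW, so CW runs along (−sin 28°, cos 28°); with |CW| = 16.2, W = (56.30, 21.80). Then |VW| = |W − V| = 60.37.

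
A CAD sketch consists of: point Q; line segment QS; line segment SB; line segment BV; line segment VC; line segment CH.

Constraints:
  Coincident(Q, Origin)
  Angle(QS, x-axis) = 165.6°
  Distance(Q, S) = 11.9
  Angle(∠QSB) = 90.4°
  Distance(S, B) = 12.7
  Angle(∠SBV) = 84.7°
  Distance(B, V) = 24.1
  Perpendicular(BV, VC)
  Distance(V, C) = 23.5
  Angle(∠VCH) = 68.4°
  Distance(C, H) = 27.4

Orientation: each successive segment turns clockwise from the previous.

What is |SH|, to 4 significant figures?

2.662

Q is at the origin; QS runs at 165.6° with length 11.9, so S = (-11.53, 2.959). ∠QSB = 90.4° gives SB at 76.00° from the x-axis; with |SB| = 12.7, B = (-8.454, 15.28). ∠SBV = 84.7° gives BV at -19.30° from the x-axis; with |BV| = 24.1, V = (14.29, 7.317). The perpendicularity gives VC at right angles to BV, so VC runs at -109.3°; with |VC| = 23.5, C = (6.525, -14.86). ∠VCH = 68.4° gives CH at 139.1° from the x-axis; with |CH| = 27.4, H = (-14.19, 3.077). Then |SH| = |H − S| = 2.662.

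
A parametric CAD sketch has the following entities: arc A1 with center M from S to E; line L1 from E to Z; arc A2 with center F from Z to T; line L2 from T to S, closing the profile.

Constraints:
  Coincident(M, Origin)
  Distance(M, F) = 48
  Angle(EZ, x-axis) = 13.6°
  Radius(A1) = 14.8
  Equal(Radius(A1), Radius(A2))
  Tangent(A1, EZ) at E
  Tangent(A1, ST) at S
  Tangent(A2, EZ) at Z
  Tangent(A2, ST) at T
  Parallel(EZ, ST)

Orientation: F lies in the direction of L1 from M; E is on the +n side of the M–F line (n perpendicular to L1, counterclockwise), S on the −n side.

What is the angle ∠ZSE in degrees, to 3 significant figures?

58.3°

The slot axis is L1's direction at 13.6°, so u = (cos 13.6°, sin 13.6°) = (0.972, 0.235) and n = (−sin 13.6°, cos 13.6°) = (-0.235, 0.972). M is at the origin and F lies 48.0 along u from M, so F = 48.0·u = (46.7, 11.3). Tangency of A1 to both parallel lines with radius 14.8 puts E and S at M ± 14.8·n: E = (-3.48, 14.4), S = (3.48, -14.4). Equal radii place Z and T the same way about F: Z = F + 14.8·n = (43.2, 25.7), T = F − 14.8·n = (50.1, -3.10). Then cos ∠ZSE = SZ·SE / (|SZ||SE|), giving 58.3°.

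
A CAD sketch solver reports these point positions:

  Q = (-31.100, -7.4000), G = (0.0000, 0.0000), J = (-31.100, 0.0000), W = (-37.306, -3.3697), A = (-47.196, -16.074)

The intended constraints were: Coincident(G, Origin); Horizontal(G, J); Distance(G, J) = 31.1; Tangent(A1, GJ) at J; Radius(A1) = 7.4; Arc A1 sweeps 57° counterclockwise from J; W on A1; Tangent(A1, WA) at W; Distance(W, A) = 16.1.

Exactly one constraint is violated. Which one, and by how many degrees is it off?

Tangent(A1, WA) at W — off by 4.90°.

G = (0.00, 0.00) ✓; G.y = 0.00, J.y = 0.00 ✓; |GJ| = 31.10 ✓; ∠(QJ, JG) = 90.00° ✓; |QJ| = 7.400 ✓; bearing(Q→W) − bearing(Q→J) = 57.00° ✓; |QW| = 7.400 ✓; ∠(QW, WA) = 94.90° ✗; |WA| = 16.10 ✓.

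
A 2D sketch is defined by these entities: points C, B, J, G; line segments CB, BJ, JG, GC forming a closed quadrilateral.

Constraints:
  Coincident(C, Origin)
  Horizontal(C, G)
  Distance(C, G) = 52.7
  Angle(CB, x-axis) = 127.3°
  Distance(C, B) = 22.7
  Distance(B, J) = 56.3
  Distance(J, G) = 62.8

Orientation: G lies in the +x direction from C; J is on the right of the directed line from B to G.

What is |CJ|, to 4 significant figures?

36.20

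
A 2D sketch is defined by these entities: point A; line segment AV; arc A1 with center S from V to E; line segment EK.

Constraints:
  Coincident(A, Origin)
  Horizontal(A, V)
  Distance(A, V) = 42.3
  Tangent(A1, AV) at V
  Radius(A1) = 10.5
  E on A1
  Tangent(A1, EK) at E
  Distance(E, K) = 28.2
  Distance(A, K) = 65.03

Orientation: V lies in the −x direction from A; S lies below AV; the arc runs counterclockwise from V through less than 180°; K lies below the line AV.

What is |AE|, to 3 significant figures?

53.9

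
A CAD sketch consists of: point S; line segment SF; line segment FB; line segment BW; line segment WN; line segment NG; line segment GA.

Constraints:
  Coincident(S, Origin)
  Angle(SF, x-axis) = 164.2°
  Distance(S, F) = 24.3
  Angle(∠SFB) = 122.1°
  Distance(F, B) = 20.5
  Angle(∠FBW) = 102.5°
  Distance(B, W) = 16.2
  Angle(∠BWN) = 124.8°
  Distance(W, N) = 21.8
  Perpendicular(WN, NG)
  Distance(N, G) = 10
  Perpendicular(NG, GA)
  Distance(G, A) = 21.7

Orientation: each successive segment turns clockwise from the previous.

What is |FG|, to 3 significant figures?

25.1

S is at the origin; SF runs at 164.2° with length 24.3, so F = (-23.4, 6.62). ∠SFB = 122.1° gives FB at 106° from the x-axis; with |FB| = 20.5, B = (-29.1, 26.3). ∠FBW = 102.5° gives BW at 28.8° from the x-axis; with |BW| = 16.2, W = (-14.9, 34.1). ∠BWN = 124.8° gives WN at -26.4° from the x-axis; with |WN| = 21.8, N = (4.59, 24.4). WN is perpendicular to NG, so NG runs at -116°; with |NG| = 10.0, G = (0.141, 15.4). Then |FG| = |G − F| = 25.1.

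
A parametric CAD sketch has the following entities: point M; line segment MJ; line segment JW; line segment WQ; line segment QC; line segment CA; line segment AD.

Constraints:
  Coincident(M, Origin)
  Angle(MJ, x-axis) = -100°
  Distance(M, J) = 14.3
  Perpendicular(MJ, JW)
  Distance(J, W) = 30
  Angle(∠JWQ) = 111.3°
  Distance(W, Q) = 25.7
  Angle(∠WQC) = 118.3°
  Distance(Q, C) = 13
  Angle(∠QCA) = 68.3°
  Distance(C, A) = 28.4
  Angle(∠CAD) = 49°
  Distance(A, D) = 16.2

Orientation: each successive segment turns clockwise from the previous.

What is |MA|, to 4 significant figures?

18.48

M is at the origin; MJ runs at -100.0° with length 14.3, so J = (-2.483, -14.08). MJ is perpendicular to JW, so JW runs at 170.0°; with |JW| = 30.0, W = (-32.03, -8.873). ∠JWQ = 111.3° gives WQ at 101.3° from the x-axis; with |WQ| = 25.7, Q = (-37.06, 16.33). ∠WQC = 118.3° gives QC at 39.60° from the x-axis; with |QC| = 13.0, C = (-27.05, 24.62). ∠QCA = 68.3° gives CA at -72.10° from the x-axis; with |CA| = 28.4, A = (-18.32, -2.410). Then |MA| = |A − M| = 18.48.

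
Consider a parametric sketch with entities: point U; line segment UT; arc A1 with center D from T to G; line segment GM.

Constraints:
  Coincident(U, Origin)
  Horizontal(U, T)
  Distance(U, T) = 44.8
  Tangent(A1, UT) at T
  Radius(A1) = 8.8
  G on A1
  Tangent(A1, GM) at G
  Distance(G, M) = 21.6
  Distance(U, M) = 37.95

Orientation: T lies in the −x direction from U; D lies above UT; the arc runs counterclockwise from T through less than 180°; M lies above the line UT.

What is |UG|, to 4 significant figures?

37.08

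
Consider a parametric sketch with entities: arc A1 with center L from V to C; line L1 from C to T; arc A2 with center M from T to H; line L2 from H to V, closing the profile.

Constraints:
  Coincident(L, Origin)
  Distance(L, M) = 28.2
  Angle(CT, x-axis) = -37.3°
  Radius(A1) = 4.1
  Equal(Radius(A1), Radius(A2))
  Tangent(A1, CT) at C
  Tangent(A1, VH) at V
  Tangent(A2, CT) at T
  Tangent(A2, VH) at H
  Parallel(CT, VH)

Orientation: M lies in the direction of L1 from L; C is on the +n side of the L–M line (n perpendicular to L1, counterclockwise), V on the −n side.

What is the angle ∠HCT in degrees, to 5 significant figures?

16.213°

The slot axis is L1's direction at -37.3°, so u = (cos -37.3°, sin -37.3°) = (0.79547, -0.60599) and n = (−sin -37.3°, cos -37.3°) = (0.60599, 0.79547). L is at the origin and M lies 28.2 along u from L, so M = 28.2·u = (22.432, -17.089). Tangency of A1 to both parallel lines with radius 4.1 puts C and V at L ± 4.1·n: C = (2.4846, 3.2614), V = (-2.4846, -3.2614). Equal radii place T and H the same way about M: T = M + 4.1·n = (24.917, -13.827), H = M − 4.1·n = (19.948, -20.350). Then cos ∠HCT = CH·CT / (|CH||CT|), giving 16.213°.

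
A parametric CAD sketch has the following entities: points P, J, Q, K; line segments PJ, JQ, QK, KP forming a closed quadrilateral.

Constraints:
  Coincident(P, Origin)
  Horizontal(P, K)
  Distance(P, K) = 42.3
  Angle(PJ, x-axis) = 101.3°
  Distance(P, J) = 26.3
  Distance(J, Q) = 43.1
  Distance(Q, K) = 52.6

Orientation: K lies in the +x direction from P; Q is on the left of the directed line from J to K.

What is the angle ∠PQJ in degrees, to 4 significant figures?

23.86°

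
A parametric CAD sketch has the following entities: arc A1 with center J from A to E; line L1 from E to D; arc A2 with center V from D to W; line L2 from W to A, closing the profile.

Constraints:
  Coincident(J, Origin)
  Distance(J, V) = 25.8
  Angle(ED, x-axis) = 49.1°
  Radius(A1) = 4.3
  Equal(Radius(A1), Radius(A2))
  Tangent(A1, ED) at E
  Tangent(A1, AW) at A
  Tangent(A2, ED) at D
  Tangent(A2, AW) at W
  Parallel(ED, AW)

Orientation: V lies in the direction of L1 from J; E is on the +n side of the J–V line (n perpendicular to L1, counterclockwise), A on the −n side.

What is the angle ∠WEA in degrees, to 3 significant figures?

71.6°

The slot axis is L1's direction at 49.1°, so u = (cos 49.1°, sin 49.1°) = (0.655, 0.756) and n = (−sin 49.1°, cos 49.1°) = (-0.756, 0.655). J is at the origin and V lies 25.8 along u from J, so V = 25.8·u = (16.9, 19.5). Tangency of A1 to both parallel lines with radius 4.3 puts E and A at J ± 4.3·n: E = (-3.25, 2.82), A = (3.25, -2.82). Equal radii place D and W the same way about V: D = V + 4.3·n = (13.6, 22.3), W = V − 4.3·n = (20.1, 16.7). Then cos ∠WEA = EW·EA / (|EW||EA|), giving 71.6°.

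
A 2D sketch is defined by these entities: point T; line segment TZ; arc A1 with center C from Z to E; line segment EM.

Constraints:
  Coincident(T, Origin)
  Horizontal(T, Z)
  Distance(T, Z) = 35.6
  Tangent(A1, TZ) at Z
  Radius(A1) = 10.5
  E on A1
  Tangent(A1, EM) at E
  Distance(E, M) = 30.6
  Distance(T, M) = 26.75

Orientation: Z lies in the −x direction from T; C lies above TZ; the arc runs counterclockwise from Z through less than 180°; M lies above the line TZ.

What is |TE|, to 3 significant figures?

28.1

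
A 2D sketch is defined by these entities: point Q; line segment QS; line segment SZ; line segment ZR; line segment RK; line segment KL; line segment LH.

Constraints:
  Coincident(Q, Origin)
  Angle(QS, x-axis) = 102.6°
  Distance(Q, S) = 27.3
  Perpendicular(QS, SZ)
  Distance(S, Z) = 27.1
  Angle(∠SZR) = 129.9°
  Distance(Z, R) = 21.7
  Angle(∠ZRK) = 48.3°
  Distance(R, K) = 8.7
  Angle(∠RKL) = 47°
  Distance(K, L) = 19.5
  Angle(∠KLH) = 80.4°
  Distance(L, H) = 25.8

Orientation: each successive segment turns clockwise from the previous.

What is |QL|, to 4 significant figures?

52.30

∠ZRK = 48.3° gives RK at -169.2° from the x-axis; with |RK| = 8.7, K = (29.16, 17.71). ∠RKL = 47.0° gives KL at 57.80° from the x-axis; with |KL| = 19.5, L = (39.55, 34.21). Then |QL| = |L − Q| = 52.30.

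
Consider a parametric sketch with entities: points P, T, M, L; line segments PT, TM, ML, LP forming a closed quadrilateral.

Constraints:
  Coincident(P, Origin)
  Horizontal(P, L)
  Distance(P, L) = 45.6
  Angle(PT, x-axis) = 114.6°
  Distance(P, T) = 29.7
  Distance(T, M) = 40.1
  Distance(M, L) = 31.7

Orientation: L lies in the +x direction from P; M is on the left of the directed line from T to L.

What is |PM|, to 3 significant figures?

38.1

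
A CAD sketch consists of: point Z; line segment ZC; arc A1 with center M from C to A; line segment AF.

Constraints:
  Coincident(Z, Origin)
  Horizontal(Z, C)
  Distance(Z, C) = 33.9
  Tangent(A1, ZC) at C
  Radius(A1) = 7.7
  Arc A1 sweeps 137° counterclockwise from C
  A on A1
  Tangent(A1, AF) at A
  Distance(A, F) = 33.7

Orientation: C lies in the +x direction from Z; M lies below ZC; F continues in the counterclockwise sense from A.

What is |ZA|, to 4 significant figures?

31.60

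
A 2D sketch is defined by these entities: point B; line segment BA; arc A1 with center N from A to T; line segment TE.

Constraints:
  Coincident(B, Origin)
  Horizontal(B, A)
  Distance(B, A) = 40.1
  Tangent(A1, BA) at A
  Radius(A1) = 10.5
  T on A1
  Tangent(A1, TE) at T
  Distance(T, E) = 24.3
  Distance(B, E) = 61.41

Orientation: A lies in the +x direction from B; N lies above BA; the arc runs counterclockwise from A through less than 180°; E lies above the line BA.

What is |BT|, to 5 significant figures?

51.678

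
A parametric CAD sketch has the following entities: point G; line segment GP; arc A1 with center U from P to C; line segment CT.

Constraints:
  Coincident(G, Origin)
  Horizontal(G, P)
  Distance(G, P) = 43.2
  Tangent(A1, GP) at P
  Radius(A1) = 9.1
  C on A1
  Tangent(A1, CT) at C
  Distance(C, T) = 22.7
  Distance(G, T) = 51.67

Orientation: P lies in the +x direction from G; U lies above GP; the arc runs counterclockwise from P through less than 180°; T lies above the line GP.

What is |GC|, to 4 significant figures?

52.85

Checks: G = (0.00, 0.00) ✓; ∠(UP, PG) = 90.00° ✓; |UC| = 9.100 ✓; ∠(UC, CT) = 90.00° ✓; |CT| = 22.70 ✓; |GT| = 51.67 ✓.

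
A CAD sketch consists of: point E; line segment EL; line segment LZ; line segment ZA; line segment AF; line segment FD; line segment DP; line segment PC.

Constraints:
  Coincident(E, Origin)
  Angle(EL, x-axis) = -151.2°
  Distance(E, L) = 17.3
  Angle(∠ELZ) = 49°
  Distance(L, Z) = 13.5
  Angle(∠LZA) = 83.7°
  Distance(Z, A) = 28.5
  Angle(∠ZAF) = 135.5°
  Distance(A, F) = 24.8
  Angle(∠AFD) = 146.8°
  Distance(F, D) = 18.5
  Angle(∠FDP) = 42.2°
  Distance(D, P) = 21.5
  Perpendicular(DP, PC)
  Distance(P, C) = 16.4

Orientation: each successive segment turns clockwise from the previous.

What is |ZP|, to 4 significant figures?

39.90

E is at the origin; EL runs at -151.2° with length 17.3, so L = (-15.16, -8.334). ∠ELZ = 49.0° gives LZ at 77.80° from the x-axis; with |LZ| = 13.5, Z = (-12.31, 4.861). ∠LZA = 83.7° gives ZA at -18.50° from the x-axis; with |ZA| = 28.5, A = (14.72, -4.182). ∠ZAF = 135.5° gives AF at -63.00° from the x-axis; with |AF| = 24.8, F = (25.98, -26.28). ∠AFD = 146.8° gives FD at -96.20° from the x-axis; with |FD| = 18.5, D = (23.98, -44.67). ∠FDP = 42.2° gives DP at 126.0° from the x-axis; with |DP| = 21.5, P = (11.34, -27.28). Then |ZP| = |P − Z| = 39.90.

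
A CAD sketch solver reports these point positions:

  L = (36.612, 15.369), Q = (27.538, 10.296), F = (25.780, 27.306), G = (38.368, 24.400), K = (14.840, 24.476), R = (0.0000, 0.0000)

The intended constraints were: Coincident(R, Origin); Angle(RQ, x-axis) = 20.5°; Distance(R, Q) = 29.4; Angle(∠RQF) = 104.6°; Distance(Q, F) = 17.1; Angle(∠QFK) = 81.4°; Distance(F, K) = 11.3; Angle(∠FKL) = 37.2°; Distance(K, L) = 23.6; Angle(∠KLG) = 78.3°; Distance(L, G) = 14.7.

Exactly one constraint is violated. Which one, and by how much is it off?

Distance(L, G) = 14.7 — off by 5.50.

R = (0.00, 0.00) ✓; RQ at 20.50° ✓; |RQ| = 29.40 ✓; ∠RQF = 104.6° ✓; |QF| = 17.10 ✓; ∠QFK = 81.40° ✓; |FK| = 11.30 ✓; ∠FKL = 37.20° ✓; |KL| = 23.60 ✓; ∠KLG = 78.30° ✓; |LG| = 9.200 ✗.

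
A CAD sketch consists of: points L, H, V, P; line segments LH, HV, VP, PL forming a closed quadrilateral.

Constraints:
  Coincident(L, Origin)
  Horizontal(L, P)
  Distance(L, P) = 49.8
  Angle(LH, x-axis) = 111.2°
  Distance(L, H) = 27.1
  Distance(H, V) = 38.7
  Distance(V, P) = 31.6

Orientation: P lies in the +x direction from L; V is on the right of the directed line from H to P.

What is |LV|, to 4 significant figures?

18.29

L is at the origin; L and P share the same y with |LP| = 49.8 and P in +x, so P = (49.8, 0). LH runs at 111.2° with |LH| = 27.1, so H = (-9.800, 25.27). V is determined by |HV| = 38.7 and |VP| = 31.6 together: it lies at the intersection of circle(H, 38.7) and circle(P, 31.6). With |HP| = 64.73, the foot of the radical line on HP is 36.22 from H and the perpendicular offset is √(38.7² − 36.22²) = 13.62. Taking the right-of-HP solution: V = (18.23, -1.416).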